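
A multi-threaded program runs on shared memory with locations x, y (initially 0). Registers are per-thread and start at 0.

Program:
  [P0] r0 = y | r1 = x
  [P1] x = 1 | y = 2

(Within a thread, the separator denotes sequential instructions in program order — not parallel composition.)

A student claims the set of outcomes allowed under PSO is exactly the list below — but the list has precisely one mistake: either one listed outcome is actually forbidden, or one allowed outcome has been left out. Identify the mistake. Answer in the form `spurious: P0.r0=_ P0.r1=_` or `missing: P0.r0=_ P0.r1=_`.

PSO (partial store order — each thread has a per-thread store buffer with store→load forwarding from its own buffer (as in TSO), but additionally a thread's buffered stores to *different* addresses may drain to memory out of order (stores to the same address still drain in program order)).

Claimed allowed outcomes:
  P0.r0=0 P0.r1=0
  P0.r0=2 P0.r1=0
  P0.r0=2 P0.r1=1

outcome vector order: (P0.r0,P0.r1)
under PSO → 0/0; 0/1; 2/0; 2/1
PSO∖claimed = {0/1}

missing: P0.r0=0 P0.r1=1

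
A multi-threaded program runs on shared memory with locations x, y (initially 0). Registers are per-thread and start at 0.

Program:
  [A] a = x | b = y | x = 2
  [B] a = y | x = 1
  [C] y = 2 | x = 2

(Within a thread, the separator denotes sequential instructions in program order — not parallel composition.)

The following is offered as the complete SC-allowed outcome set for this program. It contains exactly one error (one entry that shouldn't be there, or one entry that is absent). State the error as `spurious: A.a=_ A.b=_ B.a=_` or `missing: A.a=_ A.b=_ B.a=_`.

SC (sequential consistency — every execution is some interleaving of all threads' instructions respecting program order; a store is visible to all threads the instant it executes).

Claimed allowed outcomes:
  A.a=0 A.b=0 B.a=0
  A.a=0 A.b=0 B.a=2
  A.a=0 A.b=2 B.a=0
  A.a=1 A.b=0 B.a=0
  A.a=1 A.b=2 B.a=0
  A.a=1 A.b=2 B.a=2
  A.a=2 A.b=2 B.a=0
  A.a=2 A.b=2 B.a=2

missing: A.a=0 A.b=2 B.a=2

outcome vector order: (A.a,A.b,B.a)
SC: 9 outcomes — {<0 0 0> <0 0 2> <0 2 0> <0 2 2> <1 0 0> <1 2 0> <1 2 2> <2 2 0> <2 2 2>}
SC∖claimed = {<0 2 2>}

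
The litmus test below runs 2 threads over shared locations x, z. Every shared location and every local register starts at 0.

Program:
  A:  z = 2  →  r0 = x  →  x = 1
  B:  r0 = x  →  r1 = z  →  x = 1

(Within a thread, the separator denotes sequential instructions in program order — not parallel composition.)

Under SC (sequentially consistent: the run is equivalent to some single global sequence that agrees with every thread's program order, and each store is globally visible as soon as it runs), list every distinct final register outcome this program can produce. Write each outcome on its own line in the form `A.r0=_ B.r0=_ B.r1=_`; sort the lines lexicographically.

outcome vector order: (A.r0,B.r0,B.r1)
|SC outcomes| = 5

A.r0=0 B.r0=0 B.r1=0
A.r0=0 B.r0=0 B.r1=2
A.r0=0 B.r0=1 B.r1=2
A.r0=1 B.r0=0 B.r1=0
A.r0=1 B.r0=0 B.r1=2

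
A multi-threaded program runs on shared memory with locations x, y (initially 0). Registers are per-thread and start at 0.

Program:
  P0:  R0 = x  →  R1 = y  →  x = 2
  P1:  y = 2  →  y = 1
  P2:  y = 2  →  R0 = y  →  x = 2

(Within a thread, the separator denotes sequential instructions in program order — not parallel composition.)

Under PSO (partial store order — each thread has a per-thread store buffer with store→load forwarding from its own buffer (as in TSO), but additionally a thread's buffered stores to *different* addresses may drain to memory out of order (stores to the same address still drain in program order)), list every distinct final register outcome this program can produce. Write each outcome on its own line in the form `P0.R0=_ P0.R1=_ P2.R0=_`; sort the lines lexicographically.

outcome vector order: (P0.R0,P0.R1,P2.R0)
|PSO outcomes| = 10

P0.R0=0 P0.R1=0 P2.R0=1
P0.R0=0 P0.R1=0 P2.R0=2
P0.R0=0 P0.R1=1 P2.R0=1
P0.R0=0 P0.R1=1 P2.R0=2
P0.R0=0 P0.R1=2 P2.R0=1
P0.R0=0 P0.R1=2 P2.R0=2
P0.R0=2 P0.R1=0 P2.R0=2
P0.R0=2 P0.R1=1 P2.R0=1
P0.R0=2 P0.R1=1 P2.R0=2
P0.R0=2 P0.R1=2 P2.R0=2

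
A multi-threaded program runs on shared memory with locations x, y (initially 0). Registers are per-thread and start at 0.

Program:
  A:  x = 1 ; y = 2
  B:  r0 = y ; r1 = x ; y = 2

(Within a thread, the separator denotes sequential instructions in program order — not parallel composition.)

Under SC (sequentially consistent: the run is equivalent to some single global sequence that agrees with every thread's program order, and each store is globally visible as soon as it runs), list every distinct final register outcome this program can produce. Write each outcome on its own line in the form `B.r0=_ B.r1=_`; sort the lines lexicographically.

outcome vector order: (B.r0,B.r1)
|SC outcomes| = 3

B.r0=0 B.r1=0
B.r0=0 B.r1=1
B.r0=2 B.r1=1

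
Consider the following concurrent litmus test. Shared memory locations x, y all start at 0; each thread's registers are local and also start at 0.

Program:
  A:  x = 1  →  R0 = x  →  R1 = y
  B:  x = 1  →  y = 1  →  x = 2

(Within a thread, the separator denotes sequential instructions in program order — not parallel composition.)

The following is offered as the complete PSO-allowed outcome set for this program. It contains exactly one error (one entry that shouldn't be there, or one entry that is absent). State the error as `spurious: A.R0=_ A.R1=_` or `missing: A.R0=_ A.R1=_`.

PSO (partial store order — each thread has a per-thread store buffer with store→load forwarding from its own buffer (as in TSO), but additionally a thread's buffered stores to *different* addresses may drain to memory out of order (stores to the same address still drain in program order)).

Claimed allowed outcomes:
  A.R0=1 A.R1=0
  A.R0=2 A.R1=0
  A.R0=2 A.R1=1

missing: A.R0=1 A.R1=1

outcome vector order: (A.R0,A.R1)
under PSO → <1 0>; <1 1>; <2 0>; <2 1>
PSO∖claimed = {<1 1>}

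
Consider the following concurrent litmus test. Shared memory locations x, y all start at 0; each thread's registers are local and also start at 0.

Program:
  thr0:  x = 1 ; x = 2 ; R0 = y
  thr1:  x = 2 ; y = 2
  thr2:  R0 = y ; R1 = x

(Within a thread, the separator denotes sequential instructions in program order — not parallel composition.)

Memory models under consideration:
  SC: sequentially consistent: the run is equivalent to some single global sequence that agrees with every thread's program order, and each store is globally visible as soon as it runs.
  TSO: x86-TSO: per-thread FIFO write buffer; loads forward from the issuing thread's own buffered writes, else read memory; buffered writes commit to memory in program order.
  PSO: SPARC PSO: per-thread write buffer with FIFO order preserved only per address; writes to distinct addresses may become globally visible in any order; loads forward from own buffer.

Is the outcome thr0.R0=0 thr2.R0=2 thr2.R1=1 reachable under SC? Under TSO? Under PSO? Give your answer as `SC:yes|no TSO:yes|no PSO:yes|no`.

SC:no TSO:yes PSO:yes

outcome vector order: (thr0.R0,thr2.R0,thr2.R1)
under SC → 0/0/0; 0/0/1; 0/0/2; 0/2/2; 2/0/0; 2/0/1; 2/0/2; 2/2/1; 2/2/2
under TSO → 0/0/0; 0/0/1; 0/0/2; 0/2/1; 0/2/2; 2/0/0; 2/0/1; 2/0/2; 2/2/1; 2/2/2
under PSO → 0/0/0; 0/0/1; 0/0/2; 0/2/0; 0/2/1; 0/2/2; 2/0/0; 2/0/1; 2/0/2; 2/2/0; 2/2/1; 2/2/2
target 0/2/1 ∈ {TSO,PSO}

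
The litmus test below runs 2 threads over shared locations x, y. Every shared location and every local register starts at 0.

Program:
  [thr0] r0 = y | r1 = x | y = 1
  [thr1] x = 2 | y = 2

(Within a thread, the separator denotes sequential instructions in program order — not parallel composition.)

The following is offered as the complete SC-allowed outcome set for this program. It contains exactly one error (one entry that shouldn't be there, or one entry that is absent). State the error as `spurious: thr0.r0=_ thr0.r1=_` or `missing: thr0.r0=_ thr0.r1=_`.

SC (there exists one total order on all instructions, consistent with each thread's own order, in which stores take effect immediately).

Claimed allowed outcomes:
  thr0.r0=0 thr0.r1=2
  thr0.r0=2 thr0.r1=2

outcome vector order: (thr0.r0,thr0.r1)
SC (3): 00; 02; 22
SC∖claimed = {00}

missing: thr0.r0=0 thr0.r1=0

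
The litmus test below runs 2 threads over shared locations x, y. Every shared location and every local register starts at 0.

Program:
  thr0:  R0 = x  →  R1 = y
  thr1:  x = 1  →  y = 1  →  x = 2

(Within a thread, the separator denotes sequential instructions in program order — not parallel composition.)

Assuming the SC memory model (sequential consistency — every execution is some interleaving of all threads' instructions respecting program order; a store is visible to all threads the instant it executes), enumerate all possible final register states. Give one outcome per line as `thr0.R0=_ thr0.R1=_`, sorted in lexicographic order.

outcome vector order: (thr0.R0,thr0.R1)
|SC outcomes| = 5

thr0.R0=0 thr0.R1=0
thr0.R0=0 thr0.R1=1
thr0.R0=1 thr0.R1=0
thr0.R0=1 thr0.R1=1
thr0.R0=2 thr0.R1=1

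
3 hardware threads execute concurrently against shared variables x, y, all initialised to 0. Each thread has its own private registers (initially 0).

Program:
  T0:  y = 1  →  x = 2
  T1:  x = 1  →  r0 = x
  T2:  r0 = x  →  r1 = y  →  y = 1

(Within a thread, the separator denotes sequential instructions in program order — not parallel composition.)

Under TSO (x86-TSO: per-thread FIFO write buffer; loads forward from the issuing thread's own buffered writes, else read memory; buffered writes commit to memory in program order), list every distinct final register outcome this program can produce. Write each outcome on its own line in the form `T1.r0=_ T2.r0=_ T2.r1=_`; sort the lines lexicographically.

T1.r0=1 T2.r0=0 T2.r1=0
T1.r0=1 T2.r0=0 T2.r1=1
T1.r0=1 T2.r0=1 T2.r1=0
T1.r0=1 T2.r0=1 T2.r1=1
T1.r0=1 T2.r0=2 T2.r1=1
T1.r0=2 T2.r0=0 T2.r1=0
T1.r0=2 T2.r0=0 T2.r1=1
T1.r0=2 T2.r0=1 T2.r1=0
T1.r0=2 T2.r0=1 T2.r1=1
T1.r0=2 T2.r0=2 T2.r1=1

outcome vector order: (T1.r0,T2.r0,T2.r1)
|TSO outcomes| = 10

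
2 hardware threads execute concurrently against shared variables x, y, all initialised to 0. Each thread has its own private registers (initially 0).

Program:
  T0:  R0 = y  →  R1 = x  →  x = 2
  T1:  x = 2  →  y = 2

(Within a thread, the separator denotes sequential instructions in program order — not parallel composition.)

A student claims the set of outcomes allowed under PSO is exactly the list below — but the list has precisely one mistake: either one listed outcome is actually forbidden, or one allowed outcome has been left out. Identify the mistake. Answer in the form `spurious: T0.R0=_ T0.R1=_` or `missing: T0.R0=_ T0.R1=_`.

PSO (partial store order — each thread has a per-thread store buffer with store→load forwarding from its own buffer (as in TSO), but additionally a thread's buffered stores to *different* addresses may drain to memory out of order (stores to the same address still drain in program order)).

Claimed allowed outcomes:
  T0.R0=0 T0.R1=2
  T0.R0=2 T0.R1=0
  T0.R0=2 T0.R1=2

outcome vector order: (T0.R0,T0.R1)
PSO (4): (0,0); (0,2); (2,0); (2,2)
PSO∖claimed = {(0,0)}

missing: T0.R0=0 T0.R1=0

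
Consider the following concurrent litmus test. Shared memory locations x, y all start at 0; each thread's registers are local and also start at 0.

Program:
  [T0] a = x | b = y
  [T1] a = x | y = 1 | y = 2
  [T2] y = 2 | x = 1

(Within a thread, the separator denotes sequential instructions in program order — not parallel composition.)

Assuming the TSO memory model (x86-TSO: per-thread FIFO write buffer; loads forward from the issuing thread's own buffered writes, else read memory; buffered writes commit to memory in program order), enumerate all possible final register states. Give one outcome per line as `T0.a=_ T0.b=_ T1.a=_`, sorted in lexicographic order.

T0.a=0 T0.b=0 T1.a=0
T0.a=0 T0.b=0 T1.a=1
T0.a=0 T0.b=1 T1.a=0
T0.a=0 T0.b=1 T1.a=1
T0.a=0 T0.b=2 T1.a=0
T0.a=0 T0.b=2 T1.a=1
T0.a=1 T0.b=1 T1.a=0
T0.a=1 T0.b=1 T1.a=1
T0.a=1 T0.b=2 T1.a=0
T0.a=1 T0.b=2 T1.a=1

outcome vector order: (T0.a,T0.b,T1.a)
|TSO outcomes| = 10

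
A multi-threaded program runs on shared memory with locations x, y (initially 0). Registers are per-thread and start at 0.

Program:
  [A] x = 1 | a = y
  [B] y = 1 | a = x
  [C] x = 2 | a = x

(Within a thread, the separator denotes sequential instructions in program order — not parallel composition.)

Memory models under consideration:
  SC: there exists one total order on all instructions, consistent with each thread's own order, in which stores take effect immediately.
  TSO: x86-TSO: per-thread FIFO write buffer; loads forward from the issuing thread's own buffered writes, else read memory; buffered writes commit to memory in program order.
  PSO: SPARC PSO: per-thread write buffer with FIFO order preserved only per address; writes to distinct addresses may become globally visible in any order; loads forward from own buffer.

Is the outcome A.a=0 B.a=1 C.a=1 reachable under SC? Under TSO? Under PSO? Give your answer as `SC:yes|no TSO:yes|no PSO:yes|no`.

SC:yes TSO:yes PSO:yes

outcome vector order: (A.a,B.a,C.a)
[SC] allowed = {(0,1,1) (0,1,2) (0,2,2) (1,0,1) (1,0,2) (1,1,1) (1,1,2) (1,2,1) (1,2,2)}
[TSO] allowed = {(0,0,1) (0,0,2) (0,1,1) (0,1,2) (0,2,1) (0,2,2) (1,0,1) (1,0,2) (1,1,1) (1,1,2) (1,2,1) (1,2,2)}
[PSO] allowed = {(0,0,1) (0,0,2) (0,1,1) (0,1,2) (0,2,1) (0,2,2) (1,0,1) (1,0,2) (1,1,1) (1,1,2) (1,2,1) (1,2,2)}
target (0,1,1) ∈ {SC,TSO,PSO}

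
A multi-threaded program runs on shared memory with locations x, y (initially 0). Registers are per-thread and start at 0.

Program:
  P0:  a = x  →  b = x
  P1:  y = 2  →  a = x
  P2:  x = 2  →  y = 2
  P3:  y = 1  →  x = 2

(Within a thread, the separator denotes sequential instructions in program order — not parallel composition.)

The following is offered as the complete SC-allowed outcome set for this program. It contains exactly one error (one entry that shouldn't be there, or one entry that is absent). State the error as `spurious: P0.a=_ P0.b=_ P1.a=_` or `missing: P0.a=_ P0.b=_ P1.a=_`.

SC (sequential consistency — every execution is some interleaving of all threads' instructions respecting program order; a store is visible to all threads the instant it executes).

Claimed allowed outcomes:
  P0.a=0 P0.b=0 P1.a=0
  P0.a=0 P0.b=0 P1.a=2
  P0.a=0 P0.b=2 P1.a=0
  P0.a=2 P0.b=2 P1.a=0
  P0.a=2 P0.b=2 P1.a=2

missing: P0.a=0 P0.b=2 P1.a=2

outcome vector order: (P0.a,P0.b,P1.a)
SC (6): 0/0/0 0/0/2 0/2/0 0/2/2 2/2/0 2/2/2
SC∖claimed = {0/2/2}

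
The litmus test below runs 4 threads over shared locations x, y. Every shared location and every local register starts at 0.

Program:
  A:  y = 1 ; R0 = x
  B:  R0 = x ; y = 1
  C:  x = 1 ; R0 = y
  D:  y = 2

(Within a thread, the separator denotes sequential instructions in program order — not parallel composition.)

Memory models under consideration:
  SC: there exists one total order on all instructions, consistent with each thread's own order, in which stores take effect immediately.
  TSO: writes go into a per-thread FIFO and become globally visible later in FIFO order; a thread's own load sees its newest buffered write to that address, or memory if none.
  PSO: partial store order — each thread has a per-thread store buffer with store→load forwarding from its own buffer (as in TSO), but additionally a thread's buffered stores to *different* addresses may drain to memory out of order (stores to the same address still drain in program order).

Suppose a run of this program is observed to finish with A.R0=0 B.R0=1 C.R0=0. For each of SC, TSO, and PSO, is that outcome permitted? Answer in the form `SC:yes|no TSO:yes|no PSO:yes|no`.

outcome vector order: (A.R0,B.R0,C.R0)
under SC → 0/0/1; 0/0/2; 0/1/1; 0/1/2; 1/0/0; 1/0/1; 1/0/2; 1/1/0; 1/1/1; 1/1/2
under TSO → 0/0/0; 0/0/1; 0/0/2; 0/1/0; 0/1/1; 0/1/2; 1/0/0; 1/0/1; 1/0/2; 1/1/0; 1/1/1; 1/1/2
under PSO → 0/0/0; 0/0/1; 0/0/2; 0/1/0; 0/1/1; 0/1/2; 1/0/0; 1/0/1; 1/0/2; 1/1/0; 1/1/1; 1/1/2
target 0/1/0 ∈ {TSO,PSO}

SC:no TSO:yes PSO:yes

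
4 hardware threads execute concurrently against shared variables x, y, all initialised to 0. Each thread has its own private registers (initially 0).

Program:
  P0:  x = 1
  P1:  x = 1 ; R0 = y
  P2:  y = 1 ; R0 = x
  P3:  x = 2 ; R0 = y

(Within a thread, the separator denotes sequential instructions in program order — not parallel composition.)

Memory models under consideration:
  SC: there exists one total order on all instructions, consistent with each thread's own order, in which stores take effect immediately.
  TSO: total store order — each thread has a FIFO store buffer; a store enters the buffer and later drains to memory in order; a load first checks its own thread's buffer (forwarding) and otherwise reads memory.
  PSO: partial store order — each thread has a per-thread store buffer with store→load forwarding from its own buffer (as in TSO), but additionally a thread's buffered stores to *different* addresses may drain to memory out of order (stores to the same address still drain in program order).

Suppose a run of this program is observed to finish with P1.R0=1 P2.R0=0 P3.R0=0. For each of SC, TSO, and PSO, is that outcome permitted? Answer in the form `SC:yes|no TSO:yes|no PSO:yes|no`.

SC:no TSO:yes PSO:yes

outcome vector order: (P1.R0,P2.R0,P3.R0)
[SC] allowed = {(0,1,0) (0,1,1) (0,2,0) (0,2,1) (1,0,1) (1,1,0) (1,1,1) (1,2,0) (1,2,1)}
[TSO] allowed = {(0,0,0) (0,0,1) (0,1,0) (0,1,1) (0,2,0) (0,2,1) (1,0,0) (1,0,1) (1,1,0) (1,1,1) (1,2,0) (1,2,1)}
[PSO] allowed = {(0,0,0) (0,0,1) (0,1,0) (0,1,1) (0,2,0) (0,2,1) (1,0,0) (1,0,1) (1,1,0) (1,1,1) (1,2,0) (1,2,1)}
target (1,0,0) ∈ {TSO,PSO}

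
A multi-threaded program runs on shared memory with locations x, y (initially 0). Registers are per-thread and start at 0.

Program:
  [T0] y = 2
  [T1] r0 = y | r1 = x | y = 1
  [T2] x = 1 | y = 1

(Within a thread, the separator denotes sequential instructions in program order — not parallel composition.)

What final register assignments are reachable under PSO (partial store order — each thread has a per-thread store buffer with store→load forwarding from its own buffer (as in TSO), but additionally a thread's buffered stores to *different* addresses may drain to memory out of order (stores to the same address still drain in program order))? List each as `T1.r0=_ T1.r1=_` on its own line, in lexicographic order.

outcome vector order: (T1.r0,T1.r1)
|PSO outcomes| = 6

T1.r0=0 T1.r1=0
T1.r0=0 T1.r1=1
T1.r0=1 T1.r1=0
T1.r0=1 T1.r1=1
T1.r0=2 T1.r1=0
T1.r0=2 T1.r1=1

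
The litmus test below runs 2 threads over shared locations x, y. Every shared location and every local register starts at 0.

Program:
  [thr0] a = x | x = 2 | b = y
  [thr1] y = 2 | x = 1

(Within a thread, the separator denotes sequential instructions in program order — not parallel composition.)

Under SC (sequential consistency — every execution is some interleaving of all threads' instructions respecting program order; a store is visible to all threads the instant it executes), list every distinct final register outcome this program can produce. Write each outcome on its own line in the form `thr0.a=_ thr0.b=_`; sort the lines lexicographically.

outcome vector order: (thr0.a,thr0.b)
|SC outcomes| = 3

thr0.a=0 thr0.b=0
thr0.a=0 thr0.b=2
thr0.a=1 thr0.b=2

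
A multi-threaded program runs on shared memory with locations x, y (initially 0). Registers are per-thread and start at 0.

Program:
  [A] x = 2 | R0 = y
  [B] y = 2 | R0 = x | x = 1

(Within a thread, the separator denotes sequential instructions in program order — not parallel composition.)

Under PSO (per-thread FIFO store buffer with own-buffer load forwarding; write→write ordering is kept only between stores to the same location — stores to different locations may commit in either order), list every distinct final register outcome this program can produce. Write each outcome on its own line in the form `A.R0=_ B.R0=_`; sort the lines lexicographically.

outcome vector order: (A.R0,B.R0)
|PSO outcomes| = 4

A.R0=0 B.R0=0
A.R0=0 B.R0=2
A.R0=2 B.R0=0
A.R0=2 B.R0=2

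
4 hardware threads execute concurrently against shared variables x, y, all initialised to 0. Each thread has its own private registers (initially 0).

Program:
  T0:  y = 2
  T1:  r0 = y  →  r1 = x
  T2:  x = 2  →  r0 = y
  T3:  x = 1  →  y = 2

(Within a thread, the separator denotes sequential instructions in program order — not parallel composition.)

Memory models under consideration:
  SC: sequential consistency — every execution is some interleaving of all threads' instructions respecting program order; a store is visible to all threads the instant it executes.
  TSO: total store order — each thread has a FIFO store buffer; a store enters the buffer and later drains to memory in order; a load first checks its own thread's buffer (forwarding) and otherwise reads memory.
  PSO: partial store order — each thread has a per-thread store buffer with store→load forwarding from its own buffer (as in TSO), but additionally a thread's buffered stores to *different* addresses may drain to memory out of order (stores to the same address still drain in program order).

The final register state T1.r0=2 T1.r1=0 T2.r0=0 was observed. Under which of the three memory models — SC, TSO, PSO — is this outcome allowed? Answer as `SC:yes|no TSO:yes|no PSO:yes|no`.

outcome vector order: (T1.r0,T1.r1,T2.r0)
SC: 11 outcomes — {<0 0 0>; <0 0 2>; <0 1 0>; <0 1 2>; <0 2 0>; <0 2 2>; <2 0 2>; <2 1 0>; <2 1 2>; <2 2 0>; <2 2 2>}
TSO: 12 outcomes — {<0 0 0>; <0 0 2>; <0 1 0>; <0 1 2>; <0 2 0>; <0 2 2>; <2 0 0>; <2 0 2>; <2 1 0>; <2 1 2>; <2 2 0>; <2 2 2>}
PSO: 12 outcomes — {<0 0 0>; <0 0 2>; <0 1 0>; <0 1 2>; <0 2 0>; <0 2 2>; <2 0 0>; <2 0 2>; <2 1 0>; <2 1 2>; <2 2 0>; <2 2 2>}
target <2 0 0> ∈ {TSO,PSO}

SC:no TSO:yes PSO:yes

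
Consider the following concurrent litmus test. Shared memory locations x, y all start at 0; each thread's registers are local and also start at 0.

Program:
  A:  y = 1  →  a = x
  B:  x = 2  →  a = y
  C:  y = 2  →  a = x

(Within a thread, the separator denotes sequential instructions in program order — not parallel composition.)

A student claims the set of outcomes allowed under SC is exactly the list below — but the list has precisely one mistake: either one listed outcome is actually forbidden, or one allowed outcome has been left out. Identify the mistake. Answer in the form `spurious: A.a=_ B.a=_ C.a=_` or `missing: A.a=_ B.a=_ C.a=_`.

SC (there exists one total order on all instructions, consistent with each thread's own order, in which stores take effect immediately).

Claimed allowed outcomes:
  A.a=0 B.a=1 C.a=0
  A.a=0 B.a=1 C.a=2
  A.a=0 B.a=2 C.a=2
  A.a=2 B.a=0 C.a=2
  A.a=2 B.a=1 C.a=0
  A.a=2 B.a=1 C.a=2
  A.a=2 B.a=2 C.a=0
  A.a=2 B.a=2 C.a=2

missing: A.a=0 B.a=2 C.a=0

outcome vector order: (A.a,B.a,C.a)
SC (9): 010; 012; 020; 022; 202; 210; 212; 220; 222
SC∖claimed = {020}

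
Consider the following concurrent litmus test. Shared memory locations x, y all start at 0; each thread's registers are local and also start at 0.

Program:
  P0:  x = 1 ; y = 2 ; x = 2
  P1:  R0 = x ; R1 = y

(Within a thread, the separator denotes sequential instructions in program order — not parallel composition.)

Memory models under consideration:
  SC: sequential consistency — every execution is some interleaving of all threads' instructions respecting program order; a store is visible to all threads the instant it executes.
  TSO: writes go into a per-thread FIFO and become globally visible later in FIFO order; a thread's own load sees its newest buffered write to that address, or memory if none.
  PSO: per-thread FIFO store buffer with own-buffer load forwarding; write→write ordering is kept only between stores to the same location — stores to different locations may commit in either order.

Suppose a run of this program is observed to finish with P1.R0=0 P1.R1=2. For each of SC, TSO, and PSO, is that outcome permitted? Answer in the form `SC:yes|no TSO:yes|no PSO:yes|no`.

outcome vector order: (P1.R0,P1.R1)
SC: 5 outcomes — {<0 0>, <0 2>, <1 0>, <1 2>, <2 2>}
TSO: 5 outcomes — {<0 0>, <0 2>, <1 0>, <1 2>, <2 2>}
PSO: 6 outcomes — {<0 0>, <0 2>, <1 0>, <1 2>, <2 0>, <2 2>}
target <0 2> ∈ {SC,TSO,PSO}

SC:yes TSO:yes PSO:yes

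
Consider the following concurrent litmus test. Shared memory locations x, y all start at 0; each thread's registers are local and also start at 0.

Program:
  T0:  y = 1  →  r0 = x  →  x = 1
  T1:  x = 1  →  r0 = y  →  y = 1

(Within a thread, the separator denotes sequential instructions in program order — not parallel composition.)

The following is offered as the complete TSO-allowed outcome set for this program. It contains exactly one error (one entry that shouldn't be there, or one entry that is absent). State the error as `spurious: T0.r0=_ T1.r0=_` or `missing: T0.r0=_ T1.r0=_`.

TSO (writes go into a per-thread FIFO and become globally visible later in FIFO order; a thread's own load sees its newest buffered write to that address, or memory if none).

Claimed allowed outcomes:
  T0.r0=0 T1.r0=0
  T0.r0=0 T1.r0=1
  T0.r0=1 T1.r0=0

missing: T0.r0=1 T1.r0=1

outcome vector order: (T0.r0,T1.r0)
under TSO → 0/0, 0/1, 1/0, 1/1
TSO∖claimed = {1/1}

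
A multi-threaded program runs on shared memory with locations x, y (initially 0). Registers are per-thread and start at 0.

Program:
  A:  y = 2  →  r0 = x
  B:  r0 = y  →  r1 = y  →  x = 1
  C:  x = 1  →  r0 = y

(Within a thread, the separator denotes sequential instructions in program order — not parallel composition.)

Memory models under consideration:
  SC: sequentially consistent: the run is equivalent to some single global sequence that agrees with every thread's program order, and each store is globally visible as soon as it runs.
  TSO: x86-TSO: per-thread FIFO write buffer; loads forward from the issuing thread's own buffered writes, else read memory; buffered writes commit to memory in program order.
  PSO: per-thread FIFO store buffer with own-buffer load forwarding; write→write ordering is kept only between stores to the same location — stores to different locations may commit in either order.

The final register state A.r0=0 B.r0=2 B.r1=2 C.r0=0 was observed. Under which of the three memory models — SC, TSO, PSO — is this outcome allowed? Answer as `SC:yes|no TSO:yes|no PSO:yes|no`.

outcome vector order: (A.r0,B.r0,B.r1,C.r0)
SC: 9 outcomes — {0/0/0/2, 0/0/2/2, 0/2/2/2, 1/0/0/0, 1/0/0/2, 1/0/2/0, 1/0/2/2, 1/2/2/0, 1/2/2/2}
TSO: 12 outcomes — {0/0/0/0, 0/0/0/2, 0/0/2/0, 0/0/2/2, 0/2/2/0, 0/2/2/2, 1/0/0/0, 1/0/0/2, 1/0/2/0, 1/0/2/2, 1/2/2/0, 1/2/2/2}
PSO: 12 outcomes — {0/0/0/0, 0/0/0/2, 0/0/2/0, 0/0/2/2, 0/2/2/0, 0/2/2/2, 1/0/0/0, 1/0/0/2, 1/0/2/0, 1/0/2/2, 1/2/2/0, 1/2/2/2}
target 0/2/2/0 ∈ {TSO,PSO}

SC:no TSO:yes PSO:yes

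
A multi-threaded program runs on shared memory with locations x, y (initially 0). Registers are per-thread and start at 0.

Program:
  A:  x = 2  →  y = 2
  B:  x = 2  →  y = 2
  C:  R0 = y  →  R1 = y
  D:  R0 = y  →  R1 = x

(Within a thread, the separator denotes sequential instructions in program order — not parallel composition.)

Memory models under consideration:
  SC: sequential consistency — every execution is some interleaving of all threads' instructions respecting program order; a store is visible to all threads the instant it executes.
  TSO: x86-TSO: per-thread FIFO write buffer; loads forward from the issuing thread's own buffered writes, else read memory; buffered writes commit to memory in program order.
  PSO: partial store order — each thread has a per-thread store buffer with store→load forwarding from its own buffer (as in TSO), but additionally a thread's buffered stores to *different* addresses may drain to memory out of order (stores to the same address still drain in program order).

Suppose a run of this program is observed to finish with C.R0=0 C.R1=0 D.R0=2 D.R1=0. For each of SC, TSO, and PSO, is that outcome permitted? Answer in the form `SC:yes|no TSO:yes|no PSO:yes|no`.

outcome vector order: (C.R0,C.R1,D.R0,D.R1)
[SC] allowed = {<0 0 0 0>; <0 0 0 2>; <0 0 2 2>; <0 2 0 0>; <0 2 0 2>; <0 2 2 2>; <2 2 0 0>; <2 2 0 2>; <2 2 2 2>}
[TSO] allowed = {<0 0 0 0>; <0 0 0 2>; <0 0 2 2>; <0 2 0 0>; <0 2 0 2>; <0 2 2 2>; <2 2 0 0>; <2 2 0 2>; <2 2 2 2>}
[PSO] allowed = {<0 0 0 0>; <0 0 0 2>; <0 0 2 0>; <0 0 2 2>; <0 2 0 0>; <0 2 0 2>; <0 2 2 0>; <0 2 2 2>; <2 2 0 0>; <2 2 0 2>; <2 2 2 0>; <2 2 2 2>}
target <0 0 2 0> ∈ {PSO}

SC:no TSO:no PSO:yes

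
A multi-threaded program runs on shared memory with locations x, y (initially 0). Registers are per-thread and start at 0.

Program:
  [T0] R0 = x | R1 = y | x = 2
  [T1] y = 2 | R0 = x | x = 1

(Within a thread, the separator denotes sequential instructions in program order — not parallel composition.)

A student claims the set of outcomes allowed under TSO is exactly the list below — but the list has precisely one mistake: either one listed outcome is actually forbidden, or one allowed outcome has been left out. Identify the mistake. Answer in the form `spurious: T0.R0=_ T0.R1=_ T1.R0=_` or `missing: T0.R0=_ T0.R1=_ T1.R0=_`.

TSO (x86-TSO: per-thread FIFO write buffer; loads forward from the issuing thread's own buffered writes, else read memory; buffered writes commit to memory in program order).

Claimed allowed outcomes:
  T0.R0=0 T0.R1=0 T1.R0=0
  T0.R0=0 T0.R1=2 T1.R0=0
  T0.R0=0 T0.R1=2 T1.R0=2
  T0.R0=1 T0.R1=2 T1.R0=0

missing: T0.R0=0 T0.R1=0 T1.R0=2

outcome vector order: (T0.R0,T0.R1,T1.R0)
under TSO → (0,0,0) (0,0,2) (0,2,0) (0,2,2) (1,2,0)
TSO∖claimed = {(0,0,2)}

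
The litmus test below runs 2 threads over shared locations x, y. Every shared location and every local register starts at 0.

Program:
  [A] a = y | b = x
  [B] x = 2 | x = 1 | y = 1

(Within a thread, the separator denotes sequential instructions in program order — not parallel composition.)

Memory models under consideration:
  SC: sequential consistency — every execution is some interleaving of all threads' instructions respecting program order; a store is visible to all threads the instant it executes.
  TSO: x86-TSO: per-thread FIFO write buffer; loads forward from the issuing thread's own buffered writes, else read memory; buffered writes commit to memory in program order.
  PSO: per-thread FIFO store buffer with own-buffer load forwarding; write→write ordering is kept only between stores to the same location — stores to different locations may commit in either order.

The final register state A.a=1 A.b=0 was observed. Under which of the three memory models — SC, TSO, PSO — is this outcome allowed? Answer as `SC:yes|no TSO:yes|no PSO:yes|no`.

SC:no TSO:no PSO:yes

outcome vector order: (A.a,A.b)
SC: 4 outcomes — {0/0 0/1 0/2 1/1}
TSO: 4 outcomes — {0/0 0/1 0/2 1/1}
PSO: 6 outcomes — {0/0 0/1 0/2 1/0 1/1 1/2}
target 1/0 ∈ {PSO}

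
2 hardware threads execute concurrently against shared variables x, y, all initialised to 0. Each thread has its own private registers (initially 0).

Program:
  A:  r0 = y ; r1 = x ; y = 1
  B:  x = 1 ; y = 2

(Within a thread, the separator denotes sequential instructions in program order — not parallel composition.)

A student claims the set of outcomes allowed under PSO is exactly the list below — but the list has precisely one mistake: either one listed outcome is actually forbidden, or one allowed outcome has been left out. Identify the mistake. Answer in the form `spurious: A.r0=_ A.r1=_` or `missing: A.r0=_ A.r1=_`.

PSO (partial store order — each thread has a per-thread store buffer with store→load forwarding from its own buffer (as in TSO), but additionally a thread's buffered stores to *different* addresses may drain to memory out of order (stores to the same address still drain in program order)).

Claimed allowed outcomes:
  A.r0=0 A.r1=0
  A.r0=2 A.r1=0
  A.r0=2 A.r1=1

outcome vector order: (A.r0,A.r1)
[PSO] allowed = {<0 0>, <0 1>, <2 0>, <2 1>}
PSO∖claimed = {<0 1>}

missing: A.r0=0 A.r1=1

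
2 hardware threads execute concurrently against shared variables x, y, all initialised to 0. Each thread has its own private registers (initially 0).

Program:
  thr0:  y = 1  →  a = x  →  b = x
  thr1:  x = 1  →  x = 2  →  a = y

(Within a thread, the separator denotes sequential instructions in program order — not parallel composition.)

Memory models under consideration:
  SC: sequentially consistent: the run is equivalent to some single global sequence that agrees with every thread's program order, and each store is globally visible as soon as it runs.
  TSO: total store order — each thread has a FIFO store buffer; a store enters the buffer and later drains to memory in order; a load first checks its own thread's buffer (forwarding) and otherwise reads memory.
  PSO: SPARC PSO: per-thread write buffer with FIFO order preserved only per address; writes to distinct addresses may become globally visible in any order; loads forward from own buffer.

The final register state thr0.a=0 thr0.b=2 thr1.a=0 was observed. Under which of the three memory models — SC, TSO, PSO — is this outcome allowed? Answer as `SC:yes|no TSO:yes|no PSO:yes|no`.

SC:no TSO:yes PSO:yes

outcome vector order: (thr0.a,thr0.b,thr1.a)
SC: 7 outcomes — {<0 0 1>; <0 1 1>; <0 2 1>; <1 1 1>; <1 2 1>; <2 2 0>; <2 2 1>}
TSO: 12 outcomes — {<0 0 0>; <0 0 1>; <0 1 0>; <0 1 1>; <0 2 0>; <0 2 1>; <1 1 0>; <1 1 1>; <1 2 0>; <1 2 1>; <2 2 0>; <2 2 1>}
PSO: 12 outcomes — {<0 0 0>; <0 0 1>; <0 1 0>; <0 1 1>; <0 2 0>; <0 2 1>; <1 1 0>; <1 1 1>; <1 2 0>; <1 2 1>; <2 2 0>; <2 2 1>}
target <0 2 0> ∈ {TSO,PSO}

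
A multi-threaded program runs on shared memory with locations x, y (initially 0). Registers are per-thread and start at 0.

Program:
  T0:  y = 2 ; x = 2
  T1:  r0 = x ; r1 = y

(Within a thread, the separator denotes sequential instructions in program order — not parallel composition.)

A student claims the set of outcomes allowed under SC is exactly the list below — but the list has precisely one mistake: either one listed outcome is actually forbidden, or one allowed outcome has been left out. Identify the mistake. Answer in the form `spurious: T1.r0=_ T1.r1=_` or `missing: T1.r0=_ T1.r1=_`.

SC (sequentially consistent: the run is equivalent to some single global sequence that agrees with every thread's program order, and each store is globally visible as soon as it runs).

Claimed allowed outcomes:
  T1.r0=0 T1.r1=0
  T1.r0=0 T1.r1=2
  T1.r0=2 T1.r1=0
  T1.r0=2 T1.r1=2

spurious: T1.r0=2 T1.r1=0

outcome vector order: (T1.r0,T1.r1)
SC (3): 0/0 0/2 2/2
claimed∖SC = {2/0}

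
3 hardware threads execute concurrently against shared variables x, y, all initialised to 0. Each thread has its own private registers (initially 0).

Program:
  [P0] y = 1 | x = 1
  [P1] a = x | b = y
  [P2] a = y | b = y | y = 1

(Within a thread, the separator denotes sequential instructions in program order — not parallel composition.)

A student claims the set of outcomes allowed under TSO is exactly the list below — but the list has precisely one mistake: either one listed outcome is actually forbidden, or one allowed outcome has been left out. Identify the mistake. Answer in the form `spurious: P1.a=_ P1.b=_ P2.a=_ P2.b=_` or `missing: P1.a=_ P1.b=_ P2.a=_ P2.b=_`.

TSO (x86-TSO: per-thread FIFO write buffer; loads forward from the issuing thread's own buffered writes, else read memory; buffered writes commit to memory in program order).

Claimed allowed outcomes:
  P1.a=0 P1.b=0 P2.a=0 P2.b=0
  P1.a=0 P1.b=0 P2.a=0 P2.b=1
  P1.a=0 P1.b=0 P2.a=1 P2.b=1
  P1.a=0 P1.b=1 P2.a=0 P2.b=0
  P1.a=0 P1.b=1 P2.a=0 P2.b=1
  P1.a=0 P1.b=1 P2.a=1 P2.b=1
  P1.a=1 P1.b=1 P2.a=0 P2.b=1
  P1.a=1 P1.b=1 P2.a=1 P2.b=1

missing: P1.a=1 P1.b=1 P2.a=0 P2.b=0

outcome vector order: (P1.a,P1.b,P2.a,P2.b)
under TSO → <0 0 0 0>, <0 0 0 1>, <0 0 1 1>, <0 1 0 0>, <0 1 0 1>, <0 1 1 1>, <1 1 0 0>, <1 1 0 1>, <1 1 1 1>
TSO∖claimed = {<1 1 0 0>}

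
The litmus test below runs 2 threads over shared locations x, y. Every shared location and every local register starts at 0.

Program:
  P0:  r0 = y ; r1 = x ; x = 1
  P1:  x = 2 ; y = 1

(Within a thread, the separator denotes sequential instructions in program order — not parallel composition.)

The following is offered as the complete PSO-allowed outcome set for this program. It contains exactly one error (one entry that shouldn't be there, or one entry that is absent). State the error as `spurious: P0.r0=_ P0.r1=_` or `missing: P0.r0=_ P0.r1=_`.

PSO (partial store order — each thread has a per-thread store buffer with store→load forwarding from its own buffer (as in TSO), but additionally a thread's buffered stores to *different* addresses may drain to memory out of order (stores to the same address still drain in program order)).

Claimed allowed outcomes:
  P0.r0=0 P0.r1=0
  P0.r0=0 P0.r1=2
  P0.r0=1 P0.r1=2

missing: P0.r0=1 P0.r1=0

outcome vector order: (P0.r0,P0.r1)
[PSO] allowed = {(0,0), (0,2), (1,0), (1,2)}
PSO∖claimed = {(1,0)}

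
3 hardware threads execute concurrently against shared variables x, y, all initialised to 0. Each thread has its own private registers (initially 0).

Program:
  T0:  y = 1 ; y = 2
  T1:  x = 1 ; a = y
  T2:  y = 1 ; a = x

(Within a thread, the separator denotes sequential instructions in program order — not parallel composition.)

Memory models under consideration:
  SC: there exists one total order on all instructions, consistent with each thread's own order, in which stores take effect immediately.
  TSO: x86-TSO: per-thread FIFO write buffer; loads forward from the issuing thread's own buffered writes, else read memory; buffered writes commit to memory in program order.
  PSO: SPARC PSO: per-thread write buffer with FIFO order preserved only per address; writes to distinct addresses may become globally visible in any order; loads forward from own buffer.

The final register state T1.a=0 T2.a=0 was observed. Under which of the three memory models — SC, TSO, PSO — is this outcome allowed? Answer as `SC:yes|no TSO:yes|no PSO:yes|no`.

outcome vector order: (T1.a,T2.a)
[SC] allowed = {(0,1), (1,0), (1,1), (2,0), (2,1)}
[TSO] allowed = {(0,0), (0,1), (1,0), (1,1), (2,0), (2,1)}
[PSO] allowed = {(0,0), (0,1), (1,0), (1,1), (2,0), (2,1)}
target (0,0) ∈ {TSO,PSO}

SC:no TSO:yes PSO:yes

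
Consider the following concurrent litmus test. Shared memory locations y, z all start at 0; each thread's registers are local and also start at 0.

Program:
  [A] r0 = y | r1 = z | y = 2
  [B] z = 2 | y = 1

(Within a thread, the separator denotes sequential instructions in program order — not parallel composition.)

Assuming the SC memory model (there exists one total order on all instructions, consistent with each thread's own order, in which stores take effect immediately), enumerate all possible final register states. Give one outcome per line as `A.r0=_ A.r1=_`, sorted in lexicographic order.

outcome vector order: (A.r0,A.r1)
|SC outcomes| = 3

A.r0=0 A.r1=0
A.r0=0 A.r1=2
A.r0=1 A.r1=2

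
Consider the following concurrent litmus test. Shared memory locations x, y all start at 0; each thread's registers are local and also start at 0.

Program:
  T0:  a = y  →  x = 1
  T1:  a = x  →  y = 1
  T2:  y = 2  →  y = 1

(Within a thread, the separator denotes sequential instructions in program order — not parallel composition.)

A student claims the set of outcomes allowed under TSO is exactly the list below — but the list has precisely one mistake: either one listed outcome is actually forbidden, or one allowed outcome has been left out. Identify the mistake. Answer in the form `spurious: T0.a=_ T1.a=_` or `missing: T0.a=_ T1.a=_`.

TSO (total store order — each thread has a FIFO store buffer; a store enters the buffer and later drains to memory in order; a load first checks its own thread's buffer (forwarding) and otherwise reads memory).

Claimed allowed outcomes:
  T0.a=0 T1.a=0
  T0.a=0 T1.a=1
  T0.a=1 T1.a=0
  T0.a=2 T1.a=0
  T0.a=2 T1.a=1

missing: T0.a=1 T1.a=1

outcome vector order: (T0.a,T1.a)
under TSO → (0,0), (0,1), (1,0), (1,1), (2,0), (2,1)
TSO∖claimed = {(1,1)}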